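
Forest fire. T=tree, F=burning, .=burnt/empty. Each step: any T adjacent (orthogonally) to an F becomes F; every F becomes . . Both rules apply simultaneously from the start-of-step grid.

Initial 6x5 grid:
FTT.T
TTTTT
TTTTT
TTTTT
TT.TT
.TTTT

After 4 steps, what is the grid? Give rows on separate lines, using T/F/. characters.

Step 1: 2 trees catch fire, 1 burn out
  .FT.T
  FTTTT
  TTTTT
  TTTTT
  TT.TT
  .TTTT
Step 2: 3 trees catch fire, 2 burn out
  ..F.T
  .FTTT
  FTTTT
  TTTTT
  TT.TT
  .TTTT
Step 3: 3 trees catch fire, 3 burn out
  ....T
  ..FTT
  .FTTT
  FTTTT
  TT.TT
  .TTTT
Step 4: 4 trees catch fire, 3 burn out
  ....T
  ...FT
  ..FTT
  .FTTT
  FT.TT
  .TTTT

....T
...FT
..FTT
.FTTT
FT.TT
.TTTT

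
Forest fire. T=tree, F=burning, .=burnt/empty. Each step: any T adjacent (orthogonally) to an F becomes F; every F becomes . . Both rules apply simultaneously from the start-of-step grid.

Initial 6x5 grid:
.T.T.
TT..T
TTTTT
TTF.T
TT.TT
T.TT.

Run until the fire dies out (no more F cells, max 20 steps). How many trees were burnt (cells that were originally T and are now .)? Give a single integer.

Answer: 19

Derivation:
Step 1: +2 fires, +1 burnt (F count now 2)
Step 2: +4 fires, +2 burnt (F count now 4)
Step 3: +4 fires, +4 burnt (F count now 4)
Step 4: +5 fires, +4 burnt (F count now 5)
Step 5: +1 fires, +5 burnt (F count now 1)
Step 6: +1 fires, +1 burnt (F count now 1)
Step 7: +1 fires, +1 burnt (F count now 1)
Step 8: +1 fires, +1 burnt (F count now 1)
Step 9: +0 fires, +1 burnt (F count now 0)
Fire out after step 9
Initially T: 20, now '.': 29
Total burnt (originally-T cells now '.'): 19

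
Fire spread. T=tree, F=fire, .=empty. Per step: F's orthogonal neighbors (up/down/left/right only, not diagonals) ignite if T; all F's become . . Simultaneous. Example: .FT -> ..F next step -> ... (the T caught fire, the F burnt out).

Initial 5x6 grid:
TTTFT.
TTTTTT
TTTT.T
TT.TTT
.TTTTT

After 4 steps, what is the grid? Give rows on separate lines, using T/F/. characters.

Step 1: 3 trees catch fire, 1 burn out
  TTF.F.
  TTTFTT
  TTTT.T
  TT.TTT
  .TTTTT
Step 2: 4 trees catch fire, 3 burn out
  TF....
  TTF.FT
  TTTF.T
  TT.TTT
  .TTTTT
Step 3: 5 trees catch fire, 4 burn out
  F.....
  TF...F
  TTF..T
  TT.FTT
  .TTTTT
Step 4: 5 trees catch fire, 5 burn out
  ......
  F.....
  TF...F
  TT..FT
  .TTFTT

......
F.....
TF...F
TT..FT
.TTFTT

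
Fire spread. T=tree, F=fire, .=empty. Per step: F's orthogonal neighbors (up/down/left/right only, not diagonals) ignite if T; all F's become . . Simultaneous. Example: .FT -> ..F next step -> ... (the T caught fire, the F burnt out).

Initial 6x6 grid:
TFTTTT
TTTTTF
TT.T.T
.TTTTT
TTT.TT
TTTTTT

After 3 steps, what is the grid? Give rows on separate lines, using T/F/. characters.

Step 1: 6 trees catch fire, 2 burn out
  F.FTTF
  TFTTF.
  TT.T.F
  .TTTTT
  TTT.TT
  TTTTTT
Step 2: 7 trees catch fire, 6 burn out
  ...FF.
  F.FF..
  TF.T..
  .TTTTF
  TTT.TT
  TTTTTT
Step 3: 5 trees catch fire, 7 burn out
  ......
  ......
  F..F..
  .FTTF.
  TTT.TF
  TTTTTT

......
......
F..F..
.FTTF.
TTT.TF
TTTTTT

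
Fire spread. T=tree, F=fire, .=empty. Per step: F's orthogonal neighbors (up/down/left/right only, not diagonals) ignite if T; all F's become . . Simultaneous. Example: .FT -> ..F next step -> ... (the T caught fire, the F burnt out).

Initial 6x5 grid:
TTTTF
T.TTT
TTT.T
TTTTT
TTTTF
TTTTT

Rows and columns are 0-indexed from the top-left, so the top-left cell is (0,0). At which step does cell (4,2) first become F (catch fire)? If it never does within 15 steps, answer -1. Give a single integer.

Step 1: cell (4,2)='T' (+5 fires, +2 burnt)
Step 2: cell (4,2)='F' (+6 fires, +5 burnt)
  -> target ignites at step 2
Step 3: cell (4,2)='.' (+5 fires, +6 burnt)
Step 4: cell (4,2)='.' (+5 fires, +5 burnt)
Step 5: cell (4,2)='.' (+4 fires, +5 burnt)
Step 6: cell (4,2)='.' (+1 fires, +4 burnt)
Step 7: cell (4,2)='.' (+0 fires, +1 burnt)
  fire out at step 7

2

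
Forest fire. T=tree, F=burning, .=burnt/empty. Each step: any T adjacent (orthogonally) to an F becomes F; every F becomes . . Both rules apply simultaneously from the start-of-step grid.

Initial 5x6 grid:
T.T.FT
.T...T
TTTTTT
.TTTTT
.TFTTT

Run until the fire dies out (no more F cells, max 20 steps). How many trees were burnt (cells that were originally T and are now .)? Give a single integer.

Step 1: +4 fires, +2 burnt (F count now 4)
Step 2: +5 fires, +4 burnt (F count now 5)
Step 3: +5 fires, +5 burnt (F count now 5)
Step 4: +4 fires, +5 burnt (F count now 4)
Step 5: +0 fires, +4 burnt (F count now 0)
Fire out after step 5
Initially T: 20, now '.': 28
Total burnt (originally-T cells now '.'): 18

Answer: 18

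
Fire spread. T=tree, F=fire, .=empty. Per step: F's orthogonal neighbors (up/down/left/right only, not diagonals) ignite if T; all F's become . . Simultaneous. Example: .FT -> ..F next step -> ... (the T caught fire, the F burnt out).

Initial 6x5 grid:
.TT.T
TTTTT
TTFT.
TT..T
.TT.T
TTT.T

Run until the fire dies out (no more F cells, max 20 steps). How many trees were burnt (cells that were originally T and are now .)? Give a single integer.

Answer: 18

Derivation:
Step 1: +3 fires, +1 burnt (F count now 3)
Step 2: +5 fires, +3 burnt (F count now 5)
Step 3: +5 fires, +5 burnt (F count now 5)
Step 4: +3 fires, +5 burnt (F count now 3)
Step 5: +2 fires, +3 burnt (F count now 2)
Step 6: +0 fires, +2 burnt (F count now 0)
Fire out after step 6
Initially T: 21, now '.': 27
Total burnt (originally-T cells now '.'): 18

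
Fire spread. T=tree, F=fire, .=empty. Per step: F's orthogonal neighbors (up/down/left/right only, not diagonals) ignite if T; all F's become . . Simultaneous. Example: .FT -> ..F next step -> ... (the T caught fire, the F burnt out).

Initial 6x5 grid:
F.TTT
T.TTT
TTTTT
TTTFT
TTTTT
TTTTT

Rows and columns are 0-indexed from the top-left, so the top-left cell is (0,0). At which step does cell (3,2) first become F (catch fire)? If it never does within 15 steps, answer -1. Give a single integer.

Step 1: cell (3,2)='F' (+5 fires, +2 burnt)
  -> target ignites at step 1
Step 2: cell (3,2)='.' (+8 fires, +5 burnt)
Step 3: cell (3,2)='.' (+8 fires, +8 burnt)
Step 4: cell (3,2)='.' (+4 fires, +8 burnt)
Step 5: cell (3,2)='.' (+1 fires, +4 burnt)
Step 6: cell (3,2)='.' (+0 fires, +1 burnt)
  fire out at step 6

1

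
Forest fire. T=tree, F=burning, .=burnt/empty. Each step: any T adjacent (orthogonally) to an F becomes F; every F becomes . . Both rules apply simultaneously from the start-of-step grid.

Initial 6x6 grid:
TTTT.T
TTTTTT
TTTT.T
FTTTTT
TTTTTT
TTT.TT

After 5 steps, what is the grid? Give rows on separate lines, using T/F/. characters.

Step 1: 3 trees catch fire, 1 burn out
  TTTT.T
  TTTTTT
  FTTT.T
  .FTTTT
  FTTTTT
  TTT.TT
Step 2: 5 trees catch fire, 3 burn out
  TTTT.T
  FTTTTT
  .FTT.T
  ..FTTT
  .FTTTT
  FTT.TT
Step 3: 6 trees catch fire, 5 burn out
  FTTT.T
  .FTTTT
  ..FT.T
  ...FTT
  ..FTTT
  .FT.TT
Step 4: 6 trees catch fire, 6 burn out
  .FTT.T
  ..FTTT
  ...F.T
  ....FT
  ...FTT
  ..F.TT
Step 5: 4 trees catch fire, 6 burn out
  ..FT.T
  ...FTT
  .....T
  .....F
  ....FT
  ....TT

..FT.T
...FTT
.....T
.....F
....FT
....TT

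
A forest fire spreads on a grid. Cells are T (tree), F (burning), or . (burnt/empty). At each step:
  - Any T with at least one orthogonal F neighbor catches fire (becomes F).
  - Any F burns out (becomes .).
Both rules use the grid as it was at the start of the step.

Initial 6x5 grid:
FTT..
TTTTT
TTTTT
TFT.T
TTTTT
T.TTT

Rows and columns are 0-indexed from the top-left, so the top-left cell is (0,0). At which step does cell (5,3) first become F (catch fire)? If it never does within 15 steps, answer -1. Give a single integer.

Step 1: cell (5,3)='T' (+6 fires, +2 burnt)
Step 2: cell (5,3)='T' (+6 fires, +6 burnt)
Step 3: cell (5,3)='T' (+5 fires, +6 burnt)
Step 4: cell (5,3)='F' (+4 fires, +5 burnt)
  -> target ignites at step 4
Step 5: cell (5,3)='.' (+3 fires, +4 burnt)
Step 6: cell (5,3)='.' (+0 fires, +3 burnt)
  fire out at step 6

4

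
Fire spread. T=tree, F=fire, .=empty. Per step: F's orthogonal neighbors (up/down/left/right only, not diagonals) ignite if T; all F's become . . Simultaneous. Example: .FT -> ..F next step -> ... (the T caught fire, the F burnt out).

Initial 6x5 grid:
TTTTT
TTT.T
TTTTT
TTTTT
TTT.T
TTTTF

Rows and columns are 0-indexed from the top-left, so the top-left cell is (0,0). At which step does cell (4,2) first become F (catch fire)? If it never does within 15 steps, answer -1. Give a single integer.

Step 1: cell (4,2)='T' (+2 fires, +1 burnt)
Step 2: cell (4,2)='T' (+2 fires, +2 burnt)
Step 3: cell (4,2)='F' (+4 fires, +2 burnt)
  -> target ignites at step 3
Step 4: cell (4,2)='.' (+5 fires, +4 burnt)
Step 5: cell (4,2)='.' (+4 fires, +5 burnt)
Step 6: cell (4,2)='.' (+4 fires, +4 burnt)
Step 7: cell (4,2)='.' (+3 fires, +4 burnt)
Step 8: cell (4,2)='.' (+2 fires, +3 burnt)
Step 9: cell (4,2)='.' (+1 fires, +2 burnt)
Step 10: cell (4,2)='.' (+0 fires, +1 burnt)
  fire out at step 10

3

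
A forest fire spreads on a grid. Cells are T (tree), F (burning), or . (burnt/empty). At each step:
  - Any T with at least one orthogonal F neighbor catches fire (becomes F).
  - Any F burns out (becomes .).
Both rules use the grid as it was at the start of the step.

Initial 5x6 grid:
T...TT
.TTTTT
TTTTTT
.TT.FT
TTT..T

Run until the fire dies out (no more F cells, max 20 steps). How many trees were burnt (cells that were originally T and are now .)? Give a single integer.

Step 1: +2 fires, +1 burnt (F count now 2)
Step 2: +4 fires, +2 burnt (F count now 4)
Step 3: +4 fires, +4 burnt (F count now 4)
Step 4: +4 fires, +4 burnt (F count now 4)
Step 5: +4 fires, +4 burnt (F count now 4)
Step 6: +1 fires, +4 burnt (F count now 1)
Step 7: +1 fires, +1 burnt (F count now 1)
Step 8: +0 fires, +1 burnt (F count now 0)
Fire out after step 8
Initially T: 21, now '.': 29
Total burnt (originally-T cells now '.'): 20

Answer: 20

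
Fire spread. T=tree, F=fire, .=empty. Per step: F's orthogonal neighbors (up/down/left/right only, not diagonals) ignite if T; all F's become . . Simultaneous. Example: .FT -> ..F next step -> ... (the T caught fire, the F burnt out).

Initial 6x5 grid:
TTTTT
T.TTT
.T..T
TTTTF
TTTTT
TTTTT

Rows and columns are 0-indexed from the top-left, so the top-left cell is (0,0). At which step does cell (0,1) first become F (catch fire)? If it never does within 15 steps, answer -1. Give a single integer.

Step 1: cell (0,1)='T' (+3 fires, +1 burnt)
Step 2: cell (0,1)='T' (+4 fires, +3 burnt)
Step 3: cell (0,1)='T' (+5 fires, +4 burnt)
Step 4: cell (0,1)='T' (+6 fires, +5 burnt)
Step 5: cell (0,1)='T' (+3 fires, +6 burnt)
Step 6: cell (0,1)='F' (+2 fires, +3 burnt)
  -> target ignites at step 6
Step 7: cell (0,1)='.' (+1 fires, +2 burnt)
Step 8: cell (0,1)='.' (+1 fires, +1 burnt)
Step 9: cell (0,1)='.' (+0 fires, +1 burnt)
  fire out at step 9

6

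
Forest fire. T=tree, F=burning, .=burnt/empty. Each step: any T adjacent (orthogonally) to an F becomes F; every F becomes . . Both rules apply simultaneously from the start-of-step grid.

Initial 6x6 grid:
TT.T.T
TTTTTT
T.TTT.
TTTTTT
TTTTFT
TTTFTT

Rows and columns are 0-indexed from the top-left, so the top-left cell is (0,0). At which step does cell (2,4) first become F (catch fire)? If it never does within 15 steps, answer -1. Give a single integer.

Step 1: cell (2,4)='T' (+5 fires, +2 burnt)
Step 2: cell (2,4)='F' (+6 fires, +5 burnt)
  -> target ignites at step 2
Step 3: cell (2,4)='.' (+5 fires, +6 burnt)
Step 4: cell (2,4)='.' (+5 fires, +5 burnt)
Step 5: cell (2,4)='.' (+4 fires, +5 burnt)
Step 6: cell (2,4)='.' (+2 fires, +4 burnt)
Step 7: cell (2,4)='.' (+2 fires, +2 burnt)
Step 8: cell (2,4)='.' (+1 fires, +2 burnt)
Step 9: cell (2,4)='.' (+0 fires, +1 burnt)
  fire out at step 9

2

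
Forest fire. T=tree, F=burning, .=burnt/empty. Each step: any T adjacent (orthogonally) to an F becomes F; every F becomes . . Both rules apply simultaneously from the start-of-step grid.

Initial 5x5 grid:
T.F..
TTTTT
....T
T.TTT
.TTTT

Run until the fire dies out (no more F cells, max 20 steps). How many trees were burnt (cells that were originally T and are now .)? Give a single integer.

Step 1: +1 fires, +1 burnt (F count now 1)
Step 2: +2 fires, +1 burnt (F count now 2)
Step 3: +2 fires, +2 burnt (F count now 2)
Step 4: +2 fires, +2 burnt (F count now 2)
Step 5: +1 fires, +2 burnt (F count now 1)
Step 6: +2 fires, +1 burnt (F count now 2)
Step 7: +2 fires, +2 burnt (F count now 2)
Step 8: +1 fires, +2 burnt (F count now 1)
Step 9: +1 fires, +1 burnt (F count now 1)
Step 10: +0 fires, +1 burnt (F count now 0)
Fire out after step 10
Initially T: 15, now '.': 24
Total burnt (originally-T cells now '.'): 14

Answer: 14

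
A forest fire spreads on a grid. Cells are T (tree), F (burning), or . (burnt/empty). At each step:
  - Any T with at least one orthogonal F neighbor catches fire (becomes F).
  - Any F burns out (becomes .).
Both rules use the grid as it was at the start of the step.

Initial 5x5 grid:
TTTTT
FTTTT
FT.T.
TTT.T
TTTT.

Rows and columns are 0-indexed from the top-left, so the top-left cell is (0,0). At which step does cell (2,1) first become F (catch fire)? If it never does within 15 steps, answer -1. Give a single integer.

Step 1: cell (2,1)='F' (+4 fires, +2 burnt)
  -> target ignites at step 1
Step 2: cell (2,1)='.' (+4 fires, +4 burnt)
Step 3: cell (2,1)='.' (+4 fires, +4 burnt)
Step 4: cell (2,1)='.' (+4 fires, +4 burnt)
Step 5: cell (2,1)='.' (+2 fires, +4 burnt)
Step 6: cell (2,1)='.' (+0 fires, +2 burnt)
  fire out at step 6

1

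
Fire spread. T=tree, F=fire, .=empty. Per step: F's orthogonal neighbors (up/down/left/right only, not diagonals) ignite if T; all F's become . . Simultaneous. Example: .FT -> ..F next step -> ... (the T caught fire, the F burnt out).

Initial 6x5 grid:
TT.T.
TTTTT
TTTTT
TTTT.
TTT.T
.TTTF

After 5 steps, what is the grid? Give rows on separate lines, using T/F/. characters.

Step 1: 2 trees catch fire, 1 burn out
  TT.T.
  TTTTT
  TTTTT
  TTTT.
  TTT.F
  .TTF.
Step 2: 1 trees catch fire, 2 burn out
  TT.T.
  TTTTT
  TTTTT
  TTTT.
  TTT..
  .TF..
Step 3: 2 trees catch fire, 1 burn out
  TT.T.
  TTTTT
  TTTTT
  TTTT.
  TTF..
  .F...
Step 4: 2 trees catch fire, 2 burn out
  TT.T.
  TTTTT
  TTTTT
  TTFT.
  TF...
  .....
Step 5: 4 trees catch fire, 2 burn out
  TT.T.
  TTTTT
  TTFTT
  TF.F.
  F....
  .....

TT.T.
TTTTT
TTFTT
TF.F.
F....
.....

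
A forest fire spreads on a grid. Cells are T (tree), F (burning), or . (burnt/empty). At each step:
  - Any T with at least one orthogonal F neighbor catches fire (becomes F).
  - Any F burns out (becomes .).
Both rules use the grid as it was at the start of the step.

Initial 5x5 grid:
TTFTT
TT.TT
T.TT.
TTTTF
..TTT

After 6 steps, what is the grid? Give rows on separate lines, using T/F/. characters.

Step 1: 4 trees catch fire, 2 burn out
  TF.FT
  TT.TT
  T.TT.
  TTTF.
  ..TTF
Step 2: 7 trees catch fire, 4 burn out
  F...F
  TF.FT
  T.TF.
  TTF..
  ..TF.
Step 3: 5 trees catch fire, 7 burn out
  .....
  F...F
  T.F..
  TF...
  ..F..
Step 4: 2 trees catch fire, 5 burn out
  .....
  .....
  F....
  F....
  .....
Step 5: 0 trees catch fire, 2 burn out
  .....
  .....
  .....
  .....
  .....
Step 6: 0 trees catch fire, 0 burn out
  .....
  .....
  .....
  .....
  .....

.....
.....
.....
.....
.....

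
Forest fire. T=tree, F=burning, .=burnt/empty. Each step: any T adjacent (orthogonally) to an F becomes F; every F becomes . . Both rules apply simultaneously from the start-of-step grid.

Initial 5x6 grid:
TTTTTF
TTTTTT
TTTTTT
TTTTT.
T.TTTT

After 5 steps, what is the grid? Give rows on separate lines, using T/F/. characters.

Step 1: 2 trees catch fire, 1 burn out
  TTTTF.
  TTTTTF
  TTTTTT
  TTTTT.
  T.TTTT
Step 2: 3 trees catch fire, 2 burn out
  TTTF..
  TTTTF.
  TTTTTF
  TTTTT.
  T.TTTT
Step 3: 3 trees catch fire, 3 burn out
  TTF...
  TTTF..
  TTTTF.
  TTTTT.
  T.TTTT
Step 4: 4 trees catch fire, 3 burn out
  TF....
  TTF...
  TTTF..
  TTTTF.
  T.TTTT
Step 5: 5 trees catch fire, 4 burn out
  F.....
  TF....
  TTF...
  TTTF..
  T.TTFT

F.....
TF....
TTF...
TTTF..
T.TTFT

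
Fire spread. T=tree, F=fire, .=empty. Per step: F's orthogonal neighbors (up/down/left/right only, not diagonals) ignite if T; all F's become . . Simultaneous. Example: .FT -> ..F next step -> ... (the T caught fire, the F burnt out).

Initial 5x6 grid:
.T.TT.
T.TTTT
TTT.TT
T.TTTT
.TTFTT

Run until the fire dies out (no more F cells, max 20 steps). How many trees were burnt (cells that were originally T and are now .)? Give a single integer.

Step 1: +3 fires, +1 burnt (F count now 3)
Step 2: +4 fires, +3 burnt (F count now 4)
Step 3: +3 fires, +4 burnt (F count now 3)
Step 4: +4 fires, +3 burnt (F count now 4)
Step 5: +4 fires, +4 burnt (F count now 4)
Step 6: +3 fires, +4 burnt (F count now 3)
Step 7: +0 fires, +3 burnt (F count now 0)
Fire out after step 7
Initially T: 22, now '.': 29
Total burnt (originally-T cells now '.'): 21

Answer: 21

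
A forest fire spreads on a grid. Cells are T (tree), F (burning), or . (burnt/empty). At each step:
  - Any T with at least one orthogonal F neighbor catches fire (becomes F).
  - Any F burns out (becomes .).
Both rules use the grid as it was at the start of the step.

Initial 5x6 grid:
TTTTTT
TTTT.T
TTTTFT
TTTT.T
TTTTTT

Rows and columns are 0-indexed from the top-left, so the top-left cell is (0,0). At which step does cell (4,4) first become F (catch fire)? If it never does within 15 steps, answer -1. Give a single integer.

Step 1: cell (4,4)='T' (+2 fires, +1 burnt)
Step 2: cell (4,4)='T' (+5 fires, +2 burnt)
Step 3: cell (4,4)='T' (+7 fires, +5 burnt)
Step 4: cell (4,4)='F' (+7 fires, +7 burnt)
  -> target ignites at step 4
Step 5: cell (4,4)='.' (+4 fires, +7 burnt)
Step 6: cell (4,4)='.' (+2 fires, +4 burnt)
Step 7: cell (4,4)='.' (+0 fires, +2 burnt)
  fire out at step 7

4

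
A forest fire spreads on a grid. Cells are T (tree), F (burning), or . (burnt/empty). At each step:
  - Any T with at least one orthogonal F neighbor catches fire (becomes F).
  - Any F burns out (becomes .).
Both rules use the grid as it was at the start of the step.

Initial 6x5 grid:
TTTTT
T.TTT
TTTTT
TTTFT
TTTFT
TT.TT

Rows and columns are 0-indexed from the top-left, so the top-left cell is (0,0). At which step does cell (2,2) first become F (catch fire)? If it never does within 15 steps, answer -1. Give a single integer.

Step 1: cell (2,2)='T' (+6 fires, +2 burnt)
Step 2: cell (2,2)='F' (+6 fires, +6 burnt)
  -> target ignites at step 2
Step 3: cell (2,2)='.' (+7 fires, +6 burnt)
Step 4: cell (2,2)='.' (+4 fires, +7 burnt)
Step 5: cell (2,2)='.' (+2 fires, +4 burnt)
Step 6: cell (2,2)='.' (+1 fires, +2 burnt)
Step 7: cell (2,2)='.' (+0 fires, +1 burnt)
  fire out at step 7

2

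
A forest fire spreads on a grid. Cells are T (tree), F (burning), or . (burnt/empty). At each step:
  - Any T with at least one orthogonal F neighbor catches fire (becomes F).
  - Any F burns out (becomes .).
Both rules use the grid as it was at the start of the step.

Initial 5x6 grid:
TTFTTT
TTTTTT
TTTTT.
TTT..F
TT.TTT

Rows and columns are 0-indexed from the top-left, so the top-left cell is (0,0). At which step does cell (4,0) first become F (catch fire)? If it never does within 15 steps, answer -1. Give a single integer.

Step 1: cell (4,0)='T' (+4 fires, +2 burnt)
Step 2: cell (4,0)='T' (+6 fires, +4 burnt)
Step 3: cell (4,0)='T' (+7 fires, +6 burnt)
Step 4: cell (4,0)='T' (+4 fires, +7 burnt)
Step 5: cell (4,0)='T' (+2 fires, +4 burnt)
Step 6: cell (4,0)='F' (+1 fires, +2 burnt)
  -> target ignites at step 6
Step 7: cell (4,0)='.' (+0 fires, +1 burnt)
  fire out at step 7

6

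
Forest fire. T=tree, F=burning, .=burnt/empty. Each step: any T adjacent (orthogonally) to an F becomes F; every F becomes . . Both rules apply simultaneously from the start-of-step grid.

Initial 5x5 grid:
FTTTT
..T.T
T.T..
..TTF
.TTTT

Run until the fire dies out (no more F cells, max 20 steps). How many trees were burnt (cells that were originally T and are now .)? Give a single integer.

Step 1: +3 fires, +2 burnt (F count now 3)
Step 2: +3 fires, +3 burnt (F count now 3)
Step 3: +4 fires, +3 burnt (F count now 4)
Step 4: +2 fires, +4 burnt (F count now 2)
Step 5: +1 fires, +2 burnt (F count now 1)
Step 6: +0 fires, +1 burnt (F count now 0)
Fire out after step 6
Initially T: 14, now '.': 24
Total burnt (originally-T cells now '.'): 13

Answer: 13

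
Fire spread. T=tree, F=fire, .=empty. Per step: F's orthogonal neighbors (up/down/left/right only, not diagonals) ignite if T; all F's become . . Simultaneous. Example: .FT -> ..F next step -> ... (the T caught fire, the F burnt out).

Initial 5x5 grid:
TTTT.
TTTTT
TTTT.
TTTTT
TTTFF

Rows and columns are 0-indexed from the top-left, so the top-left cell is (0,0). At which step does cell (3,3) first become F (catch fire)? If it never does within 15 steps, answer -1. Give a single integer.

Step 1: cell (3,3)='F' (+3 fires, +2 burnt)
  -> target ignites at step 1
Step 2: cell (3,3)='.' (+3 fires, +3 burnt)
Step 3: cell (3,3)='.' (+4 fires, +3 burnt)
Step 4: cell (3,3)='.' (+5 fires, +4 burnt)
Step 5: cell (3,3)='.' (+3 fires, +5 burnt)
Step 6: cell (3,3)='.' (+2 fires, +3 burnt)
Step 7: cell (3,3)='.' (+1 fires, +2 burnt)
Step 8: cell (3,3)='.' (+0 fires, +1 burnt)
  fire out at step 8

1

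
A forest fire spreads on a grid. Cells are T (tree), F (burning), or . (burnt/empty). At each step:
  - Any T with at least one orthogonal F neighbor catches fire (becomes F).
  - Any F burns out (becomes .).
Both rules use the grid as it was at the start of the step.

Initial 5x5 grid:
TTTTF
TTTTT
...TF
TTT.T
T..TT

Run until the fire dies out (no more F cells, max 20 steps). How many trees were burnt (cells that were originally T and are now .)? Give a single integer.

Answer: 13

Derivation:
Step 1: +4 fires, +2 burnt (F count now 4)
Step 2: +3 fires, +4 burnt (F count now 3)
Step 3: +3 fires, +3 burnt (F count now 3)
Step 4: +2 fires, +3 burnt (F count now 2)
Step 5: +1 fires, +2 burnt (F count now 1)
Step 6: +0 fires, +1 burnt (F count now 0)
Fire out after step 6
Initially T: 17, now '.': 21
Total burnt (originally-T cells now '.'): 13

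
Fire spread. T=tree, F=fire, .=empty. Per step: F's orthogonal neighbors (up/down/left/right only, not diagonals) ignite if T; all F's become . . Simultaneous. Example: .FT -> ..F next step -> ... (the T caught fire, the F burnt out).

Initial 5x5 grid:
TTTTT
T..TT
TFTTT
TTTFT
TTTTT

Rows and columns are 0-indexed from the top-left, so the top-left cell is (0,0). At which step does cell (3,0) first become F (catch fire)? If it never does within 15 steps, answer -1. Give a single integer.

Step 1: cell (3,0)='T' (+7 fires, +2 burnt)
Step 2: cell (3,0)='F' (+7 fires, +7 burnt)
  -> target ignites at step 2
Step 3: cell (3,0)='.' (+4 fires, +7 burnt)
Step 4: cell (3,0)='.' (+3 fires, +4 burnt)
Step 5: cell (3,0)='.' (+0 fires, +3 burnt)
  fire out at step 5

2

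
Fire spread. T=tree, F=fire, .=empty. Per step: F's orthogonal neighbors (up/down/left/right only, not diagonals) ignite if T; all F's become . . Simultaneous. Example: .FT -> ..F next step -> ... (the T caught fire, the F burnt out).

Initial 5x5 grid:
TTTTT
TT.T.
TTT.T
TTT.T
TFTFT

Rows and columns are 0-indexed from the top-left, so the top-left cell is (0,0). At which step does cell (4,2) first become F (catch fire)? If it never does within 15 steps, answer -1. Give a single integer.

Step 1: cell (4,2)='F' (+4 fires, +2 burnt)
  -> target ignites at step 1
Step 2: cell (4,2)='.' (+4 fires, +4 burnt)
Step 3: cell (4,2)='.' (+4 fires, +4 burnt)
Step 4: cell (4,2)='.' (+2 fires, +4 burnt)
Step 5: cell (4,2)='.' (+2 fires, +2 burnt)
Step 6: cell (4,2)='.' (+1 fires, +2 burnt)
Step 7: cell (4,2)='.' (+2 fires, +1 burnt)
Step 8: cell (4,2)='.' (+0 fires, +2 burnt)
  fire out at step 8

1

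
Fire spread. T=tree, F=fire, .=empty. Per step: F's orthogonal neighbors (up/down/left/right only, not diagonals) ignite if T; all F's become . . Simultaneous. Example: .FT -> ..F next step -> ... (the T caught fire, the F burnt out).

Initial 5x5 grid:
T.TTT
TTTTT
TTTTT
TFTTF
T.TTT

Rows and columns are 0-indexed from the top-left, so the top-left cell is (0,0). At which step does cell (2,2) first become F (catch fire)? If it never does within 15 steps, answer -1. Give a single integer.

Step 1: cell (2,2)='T' (+6 fires, +2 burnt)
Step 2: cell (2,2)='F' (+8 fires, +6 burnt)
  -> target ignites at step 2
Step 3: cell (2,2)='.' (+4 fires, +8 burnt)
Step 4: cell (2,2)='.' (+3 fires, +4 burnt)
Step 5: cell (2,2)='.' (+0 fires, +3 burnt)
  fire out at step 5

2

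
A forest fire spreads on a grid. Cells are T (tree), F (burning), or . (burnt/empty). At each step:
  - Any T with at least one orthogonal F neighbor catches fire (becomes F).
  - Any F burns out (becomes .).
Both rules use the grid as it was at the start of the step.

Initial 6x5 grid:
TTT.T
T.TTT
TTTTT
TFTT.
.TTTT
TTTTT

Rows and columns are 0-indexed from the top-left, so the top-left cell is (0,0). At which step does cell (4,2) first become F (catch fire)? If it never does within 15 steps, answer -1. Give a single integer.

Step 1: cell (4,2)='T' (+4 fires, +1 burnt)
Step 2: cell (4,2)='F' (+5 fires, +4 burnt)
  -> target ignites at step 2
Step 3: cell (4,2)='.' (+6 fires, +5 burnt)
Step 4: cell (4,2)='.' (+6 fires, +6 burnt)
Step 5: cell (4,2)='.' (+3 fires, +6 burnt)
Step 6: cell (4,2)='.' (+1 fires, +3 burnt)
Step 7: cell (4,2)='.' (+0 fires, +1 burnt)
  fire out at step 7

2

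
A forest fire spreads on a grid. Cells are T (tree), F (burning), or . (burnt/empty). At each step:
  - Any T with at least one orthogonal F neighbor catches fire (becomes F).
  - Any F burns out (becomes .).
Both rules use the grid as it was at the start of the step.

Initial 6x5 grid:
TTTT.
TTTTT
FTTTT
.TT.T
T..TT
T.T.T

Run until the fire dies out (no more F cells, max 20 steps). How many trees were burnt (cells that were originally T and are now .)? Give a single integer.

Answer: 19

Derivation:
Step 1: +2 fires, +1 burnt (F count now 2)
Step 2: +4 fires, +2 burnt (F count now 4)
Step 3: +4 fires, +4 burnt (F count now 4)
Step 4: +3 fires, +4 burnt (F count now 3)
Step 5: +3 fires, +3 burnt (F count now 3)
Step 6: +1 fires, +3 burnt (F count now 1)
Step 7: +2 fires, +1 burnt (F count now 2)
Step 8: +0 fires, +2 burnt (F count now 0)
Fire out after step 8
Initially T: 22, now '.': 27
Total burnt (originally-T cells now '.'): 19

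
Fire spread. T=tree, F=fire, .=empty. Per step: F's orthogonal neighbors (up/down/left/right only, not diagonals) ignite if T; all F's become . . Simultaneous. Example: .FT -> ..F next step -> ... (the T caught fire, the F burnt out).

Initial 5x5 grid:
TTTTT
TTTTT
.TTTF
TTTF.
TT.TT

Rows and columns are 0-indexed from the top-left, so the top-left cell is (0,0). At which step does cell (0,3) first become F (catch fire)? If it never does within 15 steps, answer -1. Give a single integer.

Step 1: cell (0,3)='T' (+4 fires, +2 burnt)
Step 2: cell (0,3)='T' (+5 fires, +4 burnt)
Step 3: cell (0,3)='F' (+5 fires, +5 burnt)
  -> target ignites at step 3
Step 4: cell (0,3)='.' (+3 fires, +5 burnt)
Step 5: cell (0,3)='.' (+2 fires, +3 burnt)
Step 6: cell (0,3)='.' (+1 fires, +2 burnt)
Step 7: cell (0,3)='.' (+0 fires, +1 burnt)
  fire out at step 7

3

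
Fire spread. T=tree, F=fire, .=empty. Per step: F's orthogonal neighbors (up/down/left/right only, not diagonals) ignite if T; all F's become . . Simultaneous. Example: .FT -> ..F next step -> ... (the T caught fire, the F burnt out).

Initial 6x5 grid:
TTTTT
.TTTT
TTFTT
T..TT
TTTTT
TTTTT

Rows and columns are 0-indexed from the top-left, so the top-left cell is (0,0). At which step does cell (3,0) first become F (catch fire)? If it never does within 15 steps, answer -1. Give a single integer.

Step 1: cell (3,0)='T' (+3 fires, +1 burnt)
Step 2: cell (3,0)='T' (+6 fires, +3 burnt)
Step 3: cell (3,0)='F' (+6 fires, +6 burnt)
  -> target ignites at step 3
Step 4: cell (3,0)='.' (+6 fires, +6 burnt)
Step 5: cell (3,0)='.' (+4 fires, +6 burnt)
Step 6: cell (3,0)='.' (+1 fires, +4 burnt)
Step 7: cell (3,0)='.' (+0 fires, +1 burnt)
  fire out at step 7

3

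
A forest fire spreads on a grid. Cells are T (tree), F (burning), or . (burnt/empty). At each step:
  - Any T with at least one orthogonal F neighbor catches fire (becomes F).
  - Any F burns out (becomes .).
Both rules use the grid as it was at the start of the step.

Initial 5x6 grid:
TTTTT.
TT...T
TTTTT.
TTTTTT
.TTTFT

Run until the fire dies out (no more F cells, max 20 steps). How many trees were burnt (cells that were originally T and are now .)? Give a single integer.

Step 1: +3 fires, +1 burnt (F count now 3)
Step 2: +4 fires, +3 burnt (F count now 4)
Step 3: +3 fires, +4 burnt (F count now 3)
Step 4: +2 fires, +3 burnt (F count now 2)
Step 5: +2 fires, +2 burnt (F count now 2)
Step 6: +2 fires, +2 burnt (F count now 2)
Step 7: +2 fires, +2 burnt (F count now 2)
Step 8: +2 fires, +2 burnt (F count now 2)
Step 9: +1 fires, +2 burnt (F count now 1)
Step 10: +1 fires, +1 burnt (F count now 1)
Step 11: +0 fires, +1 burnt (F count now 0)
Fire out after step 11
Initially T: 23, now '.': 29
Total burnt (originally-T cells now '.'): 22

Answer: 22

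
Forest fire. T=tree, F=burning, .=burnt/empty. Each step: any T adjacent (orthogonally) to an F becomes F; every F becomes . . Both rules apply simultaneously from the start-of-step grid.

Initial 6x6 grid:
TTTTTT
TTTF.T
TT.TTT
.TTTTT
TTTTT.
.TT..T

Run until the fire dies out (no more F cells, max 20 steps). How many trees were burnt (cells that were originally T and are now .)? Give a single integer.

Step 1: +3 fires, +1 burnt (F count now 3)
Step 2: +5 fires, +3 burnt (F count now 5)
Step 3: +8 fires, +5 burnt (F count now 8)
Step 4: +7 fires, +8 burnt (F count now 7)
Step 5: +2 fires, +7 burnt (F count now 2)
Step 6: +2 fires, +2 burnt (F count now 2)
Step 7: +0 fires, +2 burnt (F count now 0)
Fire out after step 7
Initially T: 28, now '.': 35
Total burnt (originally-T cells now '.'): 27

Answer: 27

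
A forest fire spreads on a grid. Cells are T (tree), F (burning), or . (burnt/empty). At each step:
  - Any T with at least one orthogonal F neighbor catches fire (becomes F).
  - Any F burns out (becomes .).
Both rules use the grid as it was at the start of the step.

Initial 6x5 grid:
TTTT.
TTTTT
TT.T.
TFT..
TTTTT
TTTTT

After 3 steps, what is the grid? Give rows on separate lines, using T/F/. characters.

Step 1: 4 trees catch fire, 1 burn out
  TTTT.
  TTTTT
  TF.T.
  F.F..
  TFTTT
  TTTTT
Step 2: 5 trees catch fire, 4 burn out
  TTTT.
  TFTTT
  F..T.
  .....
  F.FTT
  TFTTT
Step 3: 6 trees catch fire, 5 burn out
  TFTT.
  F.FTT
  ...T.
  .....
  ...FT
  F.FTT

TFTT.
F.FTT
...T.
.....
...FT
F.FTT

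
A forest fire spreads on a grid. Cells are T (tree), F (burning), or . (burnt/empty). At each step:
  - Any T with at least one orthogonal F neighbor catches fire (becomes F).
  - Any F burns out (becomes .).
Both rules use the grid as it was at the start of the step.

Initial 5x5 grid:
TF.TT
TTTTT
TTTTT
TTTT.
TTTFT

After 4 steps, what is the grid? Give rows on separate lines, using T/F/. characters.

Step 1: 5 trees catch fire, 2 burn out
  F..TT
  TFTTT
  TTTTT
  TTTF.
  TTF.F
Step 2: 6 trees catch fire, 5 burn out
  ...TT
  F.FTT
  TFTFT
  TTF..
  TF...
Step 3: 6 trees catch fire, 6 burn out
  ...TT
  ...FT
  F.F.F
  TF...
  F....
Step 4: 3 trees catch fire, 6 burn out
  ...FT
  ....F
  .....
  F....
  .....

...FT
....F
.....
F....
.....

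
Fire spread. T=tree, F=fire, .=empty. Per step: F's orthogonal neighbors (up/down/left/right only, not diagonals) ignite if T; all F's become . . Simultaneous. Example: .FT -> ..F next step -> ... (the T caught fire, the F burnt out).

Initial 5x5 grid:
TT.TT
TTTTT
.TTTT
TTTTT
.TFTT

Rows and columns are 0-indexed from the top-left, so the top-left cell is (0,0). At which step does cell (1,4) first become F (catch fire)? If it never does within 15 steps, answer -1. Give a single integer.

Step 1: cell (1,4)='T' (+3 fires, +1 burnt)
Step 2: cell (1,4)='T' (+4 fires, +3 burnt)
Step 3: cell (1,4)='T' (+5 fires, +4 burnt)
Step 4: cell (1,4)='T' (+3 fires, +5 burnt)
Step 5: cell (1,4)='F' (+4 fires, +3 burnt)
  -> target ignites at step 5
Step 6: cell (1,4)='.' (+2 fires, +4 burnt)
Step 7: cell (1,4)='.' (+0 fires, +2 burnt)
  fire out at step 7

5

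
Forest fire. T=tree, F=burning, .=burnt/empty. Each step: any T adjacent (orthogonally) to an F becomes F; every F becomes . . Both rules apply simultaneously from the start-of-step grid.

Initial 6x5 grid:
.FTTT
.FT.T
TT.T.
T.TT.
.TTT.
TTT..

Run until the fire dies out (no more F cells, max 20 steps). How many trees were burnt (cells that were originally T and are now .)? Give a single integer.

Step 1: +3 fires, +2 burnt (F count now 3)
Step 2: +2 fires, +3 burnt (F count now 2)
Step 3: +2 fires, +2 burnt (F count now 2)
Step 4: +1 fires, +2 burnt (F count now 1)
Step 5: +0 fires, +1 burnt (F count now 0)
Fire out after step 5
Initially T: 17, now '.': 21
Total burnt (originally-T cells now '.'): 8

Answer: 8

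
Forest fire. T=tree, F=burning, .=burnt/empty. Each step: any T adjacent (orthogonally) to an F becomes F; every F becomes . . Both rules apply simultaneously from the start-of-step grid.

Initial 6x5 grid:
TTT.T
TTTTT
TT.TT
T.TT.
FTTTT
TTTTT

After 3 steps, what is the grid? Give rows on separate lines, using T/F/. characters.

Step 1: 3 trees catch fire, 1 burn out
  TTT.T
  TTTTT
  TT.TT
  F.TT.
  .FTTT
  FTTTT
Step 2: 3 trees catch fire, 3 burn out
  TTT.T
  TTTTT
  FT.TT
  ..TT.
  ..FTT
  .FTTT
Step 3: 5 trees catch fire, 3 burn out
  TTT.T
  FTTTT
  .F.TT
  ..FT.
  ...FT
  ..FTT

TTT.T
FTTTT
.F.TT
..FT.
...FT
..FTT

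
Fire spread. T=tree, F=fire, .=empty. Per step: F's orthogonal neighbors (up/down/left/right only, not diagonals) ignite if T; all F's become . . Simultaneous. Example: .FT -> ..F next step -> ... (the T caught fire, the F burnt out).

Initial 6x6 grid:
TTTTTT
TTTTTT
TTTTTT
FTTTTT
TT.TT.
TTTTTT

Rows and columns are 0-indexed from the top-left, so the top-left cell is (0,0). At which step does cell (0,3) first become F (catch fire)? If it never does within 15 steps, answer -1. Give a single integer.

Step 1: cell (0,3)='T' (+3 fires, +1 burnt)
Step 2: cell (0,3)='T' (+5 fires, +3 burnt)
Step 3: cell (0,3)='T' (+5 fires, +5 burnt)
Step 4: cell (0,3)='T' (+6 fires, +5 burnt)
Step 5: cell (0,3)='T' (+6 fires, +6 burnt)
Step 6: cell (0,3)='F' (+4 fires, +6 burnt)
  -> target ignites at step 6
Step 7: cell (0,3)='.' (+3 fires, +4 burnt)
Step 8: cell (0,3)='.' (+1 fires, +3 burnt)
Step 9: cell (0,3)='.' (+0 fires, +1 burnt)
  fire out at step 9

6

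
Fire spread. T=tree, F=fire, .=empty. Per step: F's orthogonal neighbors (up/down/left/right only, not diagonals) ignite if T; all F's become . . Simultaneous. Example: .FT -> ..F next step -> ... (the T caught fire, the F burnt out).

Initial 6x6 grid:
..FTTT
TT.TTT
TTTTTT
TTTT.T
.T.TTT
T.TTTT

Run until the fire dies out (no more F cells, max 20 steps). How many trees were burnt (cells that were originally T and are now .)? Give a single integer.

Step 1: +1 fires, +1 burnt (F count now 1)
Step 2: +2 fires, +1 burnt (F count now 2)
Step 3: +3 fires, +2 burnt (F count now 3)
Step 4: +4 fires, +3 burnt (F count now 4)
Step 5: +4 fires, +4 burnt (F count now 4)
Step 6: +6 fires, +4 burnt (F count now 6)
Step 7: +6 fires, +6 burnt (F count now 6)
Step 8: +1 fires, +6 burnt (F count now 1)
Step 9: +0 fires, +1 burnt (F count now 0)
Fire out after step 9
Initially T: 28, now '.': 35
Total burnt (originally-T cells now '.'): 27

Answer: 27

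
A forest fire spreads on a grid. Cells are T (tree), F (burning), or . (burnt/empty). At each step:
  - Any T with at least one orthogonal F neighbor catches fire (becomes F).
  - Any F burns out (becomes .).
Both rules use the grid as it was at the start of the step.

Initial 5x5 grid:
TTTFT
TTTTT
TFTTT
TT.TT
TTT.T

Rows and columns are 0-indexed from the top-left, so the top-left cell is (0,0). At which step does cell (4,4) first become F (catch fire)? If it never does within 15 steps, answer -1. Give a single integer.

Step 1: cell (4,4)='T' (+7 fires, +2 burnt)
Step 2: cell (4,4)='T' (+7 fires, +7 burnt)
Step 3: cell (4,4)='T' (+5 fires, +7 burnt)
Step 4: cell (4,4)='T' (+1 fires, +5 burnt)
Step 5: cell (4,4)='F' (+1 fires, +1 burnt)
  -> target ignites at step 5
Step 6: cell (4,4)='.' (+0 fires, +1 burnt)
  fire out at step 6

5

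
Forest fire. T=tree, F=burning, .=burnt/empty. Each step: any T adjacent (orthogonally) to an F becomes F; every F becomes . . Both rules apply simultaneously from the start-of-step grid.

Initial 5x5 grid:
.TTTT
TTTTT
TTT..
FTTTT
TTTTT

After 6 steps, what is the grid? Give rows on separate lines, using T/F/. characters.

Step 1: 3 trees catch fire, 1 burn out
  .TTTT
  TTTTT
  FTT..
  .FTTT
  FTTTT
Step 2: 4 trees catch fire, 3 burn out
  .TTTT
  FTTTT
  .FT..
  ..FTT
  .FTTT
Step 3: 4 trees catch fire, 4 burn out
  .TTTT
  .FTTT
  ..F..
  ...FT
  ..FTT
Step 4: 4 trees catch fire, 4 burn out
  .FTTT
  ..FTT
  .....
  ....F
  ...FT
Step 5: 3 trees catch fire, 4 burn out
  ..FTT
  ...FT
  .....
  .....
  ....F
Step 6: 2 trees catch fire, 3 burn out
  ...FT
  ....F
  .....
  .....
  .....

...FT
....F
.....
.....
.....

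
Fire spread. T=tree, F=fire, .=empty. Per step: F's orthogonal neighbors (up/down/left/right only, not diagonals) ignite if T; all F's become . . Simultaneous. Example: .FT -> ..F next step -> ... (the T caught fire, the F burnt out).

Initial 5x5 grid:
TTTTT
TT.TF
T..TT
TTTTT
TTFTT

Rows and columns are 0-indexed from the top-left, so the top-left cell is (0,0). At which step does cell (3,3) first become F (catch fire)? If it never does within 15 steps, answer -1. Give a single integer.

Step 1: cell (3,3)='T' (+6 fires, +2 burnt)
Step 2: cell (3,3)='F' (+7 fires, +6 burnt)
  -> target ignites at step 2
Step 3: cell (3,3)='.' (+2 fires, +7 burnt)
Step 4: cell (3,3)='.' (+2 fires, +2 burnt)
Step 5: cell (3,3)='.' (+3 fires, +2 burnt)
Step 6: cell (3,3)='.' (+0 fires, +3 burnt)
  fire out at step 6

2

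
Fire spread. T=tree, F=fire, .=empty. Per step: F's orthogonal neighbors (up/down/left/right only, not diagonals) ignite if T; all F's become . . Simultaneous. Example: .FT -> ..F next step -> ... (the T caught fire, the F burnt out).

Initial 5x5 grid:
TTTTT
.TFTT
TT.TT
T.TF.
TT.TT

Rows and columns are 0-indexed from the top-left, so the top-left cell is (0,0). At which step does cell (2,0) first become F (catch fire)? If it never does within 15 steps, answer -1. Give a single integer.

Step 1: cell (2,0)='T' (+6 fires, +2 burnt)
Step 2: cell (2,0)='T' (+6 fires, +6 burnt)
Step 3: cell (2,0)='F' (+3 fires, +6 burnt)
  -> target ignites at step 3
Step 4: cell (2,0)='.' (+1 fires, +3 burnt)
Step 5: cell (2,0)='.' (+1 fires, +1 burnt)
Step 6: cell (2,0)='.' (+1 fires, +1 burnt)
Step 7: cell (2,0)='.' (+0 fires, +1 burnt)
  fire out at step 7

3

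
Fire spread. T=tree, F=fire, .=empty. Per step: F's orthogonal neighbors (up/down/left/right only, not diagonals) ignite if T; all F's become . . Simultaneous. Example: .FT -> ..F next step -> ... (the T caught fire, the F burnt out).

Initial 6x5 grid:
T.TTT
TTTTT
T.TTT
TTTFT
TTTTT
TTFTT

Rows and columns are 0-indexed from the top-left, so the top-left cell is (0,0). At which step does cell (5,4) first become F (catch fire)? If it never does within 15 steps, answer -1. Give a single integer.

Step 1: cell (5,4)='T' (+7 fires, +2 burnt)
Step 2: cell (5,4)='F' (+8 fires, +7 burnt)
  -> target ignites at step 2
Step 3: cell (5,4)='.' (+5 fires, +8 burnt)
Step 4: cell (5,4)='.' (+4 fires, +5 burnt)
Step 5: cell (5,4)='.' (+1 fires, +4 burnt)
Step 6: cell (5,4)='.' (+1 fires, +1 burnt)
Step 7: cell (5,4)='.' (+0 fires, +1 burnt)
  fire out at step 7

2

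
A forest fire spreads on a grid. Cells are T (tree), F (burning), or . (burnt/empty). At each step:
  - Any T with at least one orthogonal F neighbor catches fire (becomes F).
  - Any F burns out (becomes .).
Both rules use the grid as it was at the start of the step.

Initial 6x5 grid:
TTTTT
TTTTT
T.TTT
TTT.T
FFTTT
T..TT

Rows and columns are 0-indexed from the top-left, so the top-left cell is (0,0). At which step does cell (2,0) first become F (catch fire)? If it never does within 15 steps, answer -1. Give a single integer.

Step 1: cell (2,0)='T' (+4 fires, +2 burnt)
Step 2: cell (2,0)='F' (+3 fires, +4 burnt)
  -> target ignites at step 2
Step 3: cell (2,0)='.' (+4 fires, +3 burnt)
Step 4: cell (2,0)='.' (+6 fires, +4 burnt)
Step 5: cell (2,0)='.' (+4 fires, +6 burnt)
Step 6: cell (2,0)='.' (+2 fires, +4 burnt)
Step 7: cell (2,0)='.' (+1 fires, +2 burnt)
Step 8: cell (2,0)='.' (+0 fires, +1 burnt)
  fire out at step 8

2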